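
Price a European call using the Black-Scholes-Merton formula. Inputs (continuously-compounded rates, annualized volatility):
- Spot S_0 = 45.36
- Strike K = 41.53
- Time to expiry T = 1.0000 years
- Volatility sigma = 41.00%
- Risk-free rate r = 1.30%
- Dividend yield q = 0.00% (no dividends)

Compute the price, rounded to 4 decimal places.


Answer: Price = 9.4057

Derivation:
d1 = (ln(S/K) + (r - q + 0.5*sigma^2) * T) / (sigma * sqrt(T)) = 0.45186488
d2 = d1 - sigma * sqrt(T) = 0.04186488
exp(-rT) = 0.98708414; exp(-qT) = 1.00000000
C = S_0 * exp(-qT) * N(d1) - K * exp(-rT) * N(d2)
N(d1) = 0.67431684; N(d2) = 0.51669679
C = 45.3600 * 1.00000000 * 0.67431684 - 41.5300 * 0.98708414 * 0.51669679 = 9.4057


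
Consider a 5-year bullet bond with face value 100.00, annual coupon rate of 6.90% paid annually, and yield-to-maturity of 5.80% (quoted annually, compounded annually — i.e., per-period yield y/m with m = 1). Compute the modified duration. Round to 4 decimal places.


Coupon per period c = face * coupon_rate / m = 6.900000
Periods per year m = 1; per-period yield y/m = 0.058000
Number of cashflows N = 5
Cashflows (t years, CF_t, discount factor 1/(1+y/m)^(m*t), PV):
  t = 1.0000: CF_t = 6.900000, DF = 0.945180, PV = 6.521739
  t = 2.0000: CF_t = 6.900000, DF = 0.893364, PV = 6.164215
  t = 3.0000: CF_t = 6.900000, DF = 0.844390, PV = 5.826290
  t = 4.0000: CF_t = 6.900000, DF = 0.798100, PV = 5.506890
  t = 5.0000: CF_t = 106.900000, DF = 0.754348, PV = 80.639786
Price P = sum_t PV_t = 104.658920
First compute Macaulay numerator sum_t t * PV_t:
  t * PV_t at t = 1.0000: 6.521739
  t * PV_t at t = 2.0000: 12.328429
  t * PV_t at t = 3.0000: 17.478870
  t * PV_t at t = 4.0000: 22.027561
  t * PV_t at t = 5.0000: 403.198930
Macaulay duration D = 461.555529 / 104.658920 = 4.410093
Modified duration = D / (1 + y/m) = 4.410093 / (1 + 0.058000) = 4.168329

Answer: Modified duration = 4.1683


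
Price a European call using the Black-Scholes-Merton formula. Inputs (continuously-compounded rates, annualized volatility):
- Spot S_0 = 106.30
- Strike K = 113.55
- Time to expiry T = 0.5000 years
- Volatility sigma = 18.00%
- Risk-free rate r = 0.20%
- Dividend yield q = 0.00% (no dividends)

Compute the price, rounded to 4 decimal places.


Answer: Price = 2.7166

Derivation:
d1 = (ln(S/K) + (r - q + 0.5*sigma^2) * T) / (sigma * sqrt(T)) = -0.44687564
d2 = d1 - sigma * sqrt(T) = -0.57415486
exp(-rT) = 0.99900050; exp(-qT) = 1.00000000
C = S_0 * exp(-qT) * N(d1) - K * exp(-rT) * N(d2)
N(d1) = 0.32748243; N(d2) = 0.28293151
C = 106.3000 * 1.00000000 * 0.32748243 - 113.5500 * 0.99900050 * 0.28293151 = 2.7166


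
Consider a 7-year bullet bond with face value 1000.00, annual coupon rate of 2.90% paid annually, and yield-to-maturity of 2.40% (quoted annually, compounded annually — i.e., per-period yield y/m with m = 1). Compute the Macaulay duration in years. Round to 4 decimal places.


Coupon per period c = face * coupon_rate / m = 29.000000
Periods per year m = 1; per-period yield y/m = 0.024000
Number of cashflows N = 7
Cashflows (t years, CF_t, discount factor 1/(1+y/m)^(m*t), PV):
  t = 1.0000: CF_t = 29.000000, DF = 0.976562, PV = 28.320312
  t = 2.0000: CF_t = 29.000000, DF = 0.953674, PV = 27.656555
  t = 3.0000: CF_t = 29.000000, DF = 0.931323, PV = 27.008355
  t = 4.0000: CF_t = 29.000000, DF = 0.909495, PV = 26.375346
  t = 5.0000: CF_t = 29.000000, DF = 0.888178, PV = 25.757174
  t = 6.0000: CF_t = 29.000000, DF = 0.867362, PV = 25.153490
  t = 7.0000: CF_t = 1029.000000, DF = 0.847033, PV = 871.596903
Price P = sum_t PV_t = 1031.868136
Macaulay numerator sum_t t * PV_t:
  t * PV_t at t = 1.0000: 28.320312
  t * PV_t at t = 2.0000: 55.313110
  t * PV_t at t = 3.0000: 81.025064
  t * PV_t at t = 4.0000: 105.501385
  t * PV_t at t = 5.0000: 128.785871
  t * PV_t at t = 6.0000: 150.920942
  t * PV_t at t = 7.0000: 6101.178319
Macaulay duration D = (sum_t t * PV_t) / P = 6651.045005 / 1031.868136 = 6.445635

Answer: Macaulay duration = 6.4456 years


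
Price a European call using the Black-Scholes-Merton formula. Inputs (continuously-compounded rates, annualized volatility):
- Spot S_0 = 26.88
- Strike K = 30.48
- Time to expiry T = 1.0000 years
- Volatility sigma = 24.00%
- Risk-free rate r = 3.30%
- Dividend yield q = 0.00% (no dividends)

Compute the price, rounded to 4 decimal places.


d1 = (ln(S/K) + (r - q + 0.5*sigma^2) * T) / (sigma * sqrt(T)) = -0.26620090
d2 = d1 - sigma * sqrt(T) = -0.50620090
exp(-rT) = 0.96753856; exp(-qT) = 1.00000000
C = S_0 * exp(-qT) * N(d1) - K * exp(-rT) * N(d2)
N(d1) = 0.39504225; N(d2) = 0.30635781
C = 26.8800 * 1.00000000 * 0.39504225 - 30.4800 * 0.96753856 * 0.30635781 = 1.5841

Answer: Price = 1.5841


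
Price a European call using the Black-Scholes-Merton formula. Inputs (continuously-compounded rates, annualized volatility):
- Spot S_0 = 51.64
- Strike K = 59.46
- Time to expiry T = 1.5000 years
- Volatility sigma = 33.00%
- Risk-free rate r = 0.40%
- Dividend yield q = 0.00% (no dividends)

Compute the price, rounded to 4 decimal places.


Answer: Price = 5.6182

Derivation:
d1 = (ln(S/K) + (r - q + 0.5*sigma^2) * T) / (sigma * sqrt(T)) = -0.13195637
d2 = d1 - sigma * sqrt(T) = -0.53612217
exp(-rT) = 0.99401796; exp(-qT) = 1.00000000
C = S_0 * exp(-qT) * N(d1) - K * exp(-rT) * N(d2)
N(d1) = 0.44750940; N(d2) = 0.29593706
C = 51.6400 * 1.00000000 * 0.44750940 - 59.4600 * 0.99401796 * 0.29593706 = 5.6182


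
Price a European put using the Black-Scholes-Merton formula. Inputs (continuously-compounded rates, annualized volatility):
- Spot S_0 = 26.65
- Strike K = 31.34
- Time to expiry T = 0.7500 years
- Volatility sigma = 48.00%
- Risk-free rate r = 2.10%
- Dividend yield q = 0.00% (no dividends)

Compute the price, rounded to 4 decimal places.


d1 = (ln(S/K) + (r - q + 0.5*sigma^2) * T) / (sigma * sqrt(T)) = -0.14423193
d2 = d1 - sigma * sqrt(T) = -0.55992412
exp(-rT) = 0.98437338; exp(-qT) = 1.00000000
P = K * exp(-rT) * N(-d2) - S_0 * exp(-qT) * N(-d1)
N(-d1) = 0.55734133; N(-d2) = 0.71223440
P = 31.3400 * 0.98437338 * 0.71223440 - 26.6500 * 1.00000000 * 0.55734133 = 7.1195

Answer: Price = 7.1195


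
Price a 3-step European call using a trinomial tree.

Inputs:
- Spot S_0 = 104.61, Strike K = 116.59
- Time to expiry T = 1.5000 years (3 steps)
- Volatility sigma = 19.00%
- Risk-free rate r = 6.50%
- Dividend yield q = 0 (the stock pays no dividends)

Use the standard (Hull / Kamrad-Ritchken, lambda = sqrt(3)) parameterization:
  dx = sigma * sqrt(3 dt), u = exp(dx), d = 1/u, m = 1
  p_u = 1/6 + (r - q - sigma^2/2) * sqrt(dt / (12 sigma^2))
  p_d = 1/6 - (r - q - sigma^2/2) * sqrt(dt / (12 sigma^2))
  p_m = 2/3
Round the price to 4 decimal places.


Answer: Price = V(0,0) = 9.4279

Derivation:
dt = T/N = 0.500000; dx = sigma*sqrt(3*dt) = 0.232702
u = exp(dx) = 1.262005; d = 1/u = 0.792390
p_u = 0.217107, p_m = 0.666667, p_d = 0.116227
Discount per step: exp(-r*dt) = 0.968022
Stock lattice S(k, j) with j the centered position index:
  k=0: S(0,+0) = 104.6100
  k=1: S(1,-1) = 82.8919; S(1,+0) = 104.6100; S(1,+1) = 132.0183
  k=2: S(2,-2) = 65.6827; S(2,-1) = 82.8919; S(2,+0) = 104.6100; S(2,+1) = 132.0183; S(2,+2) = 166.6077
  k=3: S(3,-3) = 52.0463; S(3,-2) = 65.6827; S(3,-1) = 82.8919; S(3,+0) = 104.6100; S(3,+1) = 132.0183; S(3,+2) = 166.6077; S(3,+3) = 210.2598
Terminal payoffs V(N, j) = max(S_T - K, 0):
  V(3,-3) = 0.000000; V(3,-2) = 0.000000; V(3,-1) = 0.000000; V(3,+0) = 0.000000; V(3,+1) = 15.428317; V(3,+2) = 50.017742; V(3,+3) = 93.669762
Backward induction: V(k, j) = exp(-r*dt) * [p_u * V(k+1, j+1) + p_m * V(k+1, j) + p_d * V(k+1, j-1)]
  V(2,-2) = exp(-r*dt) * [p_u*0.000000 + p_m*0.000000 + p_d*0.000000] = 0.000000
  V(2,-1) = exp(-r*dt) * [p_u*0.000000 + p_m*0.000000 + p_d*0.000000] = 0.000000
  V(2,+0) = exp(-r*dt) * [p_u*15.428317 + p_m*0.000000 + p_d*0.000000] = 3.242481
  V(2,+1) = exp(-r*dt) * [p_u*50.017742 + p_m*15.428317 + p_d*0.000000] = 20.468580
  V(2,+2) = exp(-r*dt) * [p_u*93.669762 + p_m*50.017742 + p_d*15.428317] = 53.700740
  V(1,-1) = exp(-r*dt) * [p_u*3.242481 + p_m*0.000000 + p_d*0.000000] = 0.681454
  V(1,+0) = exp(-r*dt) * [p_u*20.468580 + p_m*3.242481 + p_d*0.000000] = 6.394294
  V(1,+1) = exp(-r*dt) * [p_u*53.700740 + p_m*20.468580 + p_d*3.242481] = 24.860152
  V(0,+0) = exp(-r*dt) * [p_u*24.860152 + p_m*6.394294 + p_d*0.681454] = 9.427933


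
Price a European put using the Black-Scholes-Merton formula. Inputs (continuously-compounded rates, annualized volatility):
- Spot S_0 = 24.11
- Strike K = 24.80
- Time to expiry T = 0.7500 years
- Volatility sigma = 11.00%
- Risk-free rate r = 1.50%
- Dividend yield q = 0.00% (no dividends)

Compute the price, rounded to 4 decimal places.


d1 = (ln(S/K) + (r - q + 0.5*sigma^2) * T) / (sigma * sqrt(T)) = -0.13047550
d2 = d1 - sigma * sqrt(T) = -0.22573830
exp(-rT) = 0.98881304; exp(-qT) = 1.00000000
P = K * exp(-rT) * N(-d2) - S_0 * exp(-qT) * N(-d1)
N(-d1) = 0.55190488; N(-d2) = 0.58929751
P = 24.8000 * 0.98881304 * 0.58929751 - 24.1100 * 1.00000000 * 0.55190488 = 1.1447

Answer: Price = 1.1447


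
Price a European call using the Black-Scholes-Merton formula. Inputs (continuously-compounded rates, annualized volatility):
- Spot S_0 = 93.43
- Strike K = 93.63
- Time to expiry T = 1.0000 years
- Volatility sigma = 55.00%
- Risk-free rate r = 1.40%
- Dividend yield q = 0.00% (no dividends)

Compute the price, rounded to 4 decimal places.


Answer: Price = 20.6808

Derivation:
d1 = (ln(S/K) + (r - q + 0.5*sigma^2) * T) / (sigma * sqrt(T)) = 0.29656663
d2 = d1 - sigma * sqrt(T) = -0.25343337
exp(-rT) = 0.98609754; exp(-qT) = 1.00000000
C = S_0 * exp(-qT) * N(d1) - K * exp(-rT) * N(d2)
N(d1) = 0.61660131; N(d2) = 0.39996667
C = 93.4300 * 1.00000000 * 0.61660131 - 93.6300 * 0.98609754 * 0.39996667 = 20.6808


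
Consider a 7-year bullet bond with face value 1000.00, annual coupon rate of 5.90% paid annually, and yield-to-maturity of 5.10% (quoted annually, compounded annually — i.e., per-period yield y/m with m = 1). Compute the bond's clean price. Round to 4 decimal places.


Coupon per period c = face * coupon_rate / m = 59.000000
Periods per year m = 1; per-period yield y/m = 0.051000
Number of cashflows N = 7
Cashflows (t years, CF_t, discount factor 1/(1+y/m)^(m*t), PV):
  t = 1.0000: CF_t = 59.000000, DF = 0.951475, PV = 56.137012
  t = 2.0000: CF_t = 59.000000, DF = 0.905304, PV = 53.412952
  t = 3.0000: CF_t = 59.000000, DF = 0.861374, PV = 50.821077
  t = 4.0000: CF_t = 59.000000, DF = 0.819576, PV = 48.354973
  t = 5.0000: CF_t = 59.000000, DF = 0.779806, PV = 46.008538
  t = 6.0000: CF_t = 59.000000, DF = 0.741965, PV = 43.775964
  t = 7.0000: CF_t = 1059.000000, DF = 0.705961, PV = 747.613178
Price P = sum_t PV_t = 1046.123694

Answer: Price = 1046.1237


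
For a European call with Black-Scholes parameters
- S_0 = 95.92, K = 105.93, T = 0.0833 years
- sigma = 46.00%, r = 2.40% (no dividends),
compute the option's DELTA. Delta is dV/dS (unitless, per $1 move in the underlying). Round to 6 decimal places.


d1 = -0.6662321648; d2 = -0.7989961659
phi(d1) = 0.3195405226; exp(-qT) = 1.0000000000; exp(-rT) = 0.9980027971
N(d1) = 0.2526313584
Delta = exp(-qT) * N(d1) = 1.0000000000 * 0.2526313584 = 0.252631

Answer: Delta = 0.252631


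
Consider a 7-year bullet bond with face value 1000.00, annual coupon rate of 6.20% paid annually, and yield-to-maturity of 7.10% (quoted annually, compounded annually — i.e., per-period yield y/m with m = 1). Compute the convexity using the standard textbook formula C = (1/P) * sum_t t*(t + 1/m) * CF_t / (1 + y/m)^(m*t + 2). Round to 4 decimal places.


Answer: Convexity = 38.3185

Derivation:
Coupon per period c = face * coupon_rate / m = 62.000000
Periods per year m = 1; per-period yield y/m = 0.071000
Number of cashflows N = 7
Cashflows (t years, CF_t, discount factor 1/(1+y/m)^(m*t), PV):
  t = 1.0000: CF_t = 62.000000, DF = 0.933707, PV = 57.889823
  t = 2.0000: CF_t = 62.000000, DF = 0.871808, PV = 54.052122
  t = 3.0000: CF_t = 62.000000, DF = 0.814013, PV = 50.468835
  t = 4.0000: CF_t = 62.000000, DF = 0.760050, PV = 47.123095
  t = 5.0000: CF_t = 62.000000, DF = 0.709664, PV = 43.999155
  t = 6.0000: CF_t = 62.000000, DF = 0.662618, PV = 41.082311
  t = 7.0000: CF_t = 1062.000000, DF = 0.618691, PV = 657.049699
Price P = sum_t PV_t = 951.665039
Convexity numerator sum_t t*(t + 1/m) * CF_t / (1+y/m)^(m*t + 2):
  t = 1.0000: term = 100.937669
  t = 2.0000: term = 282.738570
  t = 3.0000: term = 527.989859
  t = 4.0000: term = 821.646217
  t = 5.0000: term = 1150.765010
  t = 6.0000: term = 1504.267987
  t = 7.0000: term = 32078.001715
Convexity = (1/P) * sum = 36466.347027 / 951.665039 = 38.318469


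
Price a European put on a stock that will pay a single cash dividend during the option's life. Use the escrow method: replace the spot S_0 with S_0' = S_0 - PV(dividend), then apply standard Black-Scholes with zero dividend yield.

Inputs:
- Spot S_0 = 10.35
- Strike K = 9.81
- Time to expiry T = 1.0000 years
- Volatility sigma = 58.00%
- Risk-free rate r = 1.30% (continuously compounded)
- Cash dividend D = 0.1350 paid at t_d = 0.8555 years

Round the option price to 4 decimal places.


Answer: Price = 2.0132

Derivation:
PV(D) = D * exp(-r * t_d) = 0.1350 * 0.98894012 = 0.13350692
S_0' = S_0 - PV(D) = 10.3500 - 0.13350692 = 10.21649308
d1 = (ln(S_0'/K) + (r + sigma^2/2)*T) / (sigma*sqrt(T)) = 0.38241571
d2 = d1 - sigma*sqrt(T) = -0.19758429
exp(-rT) = 0.98708414
N(-d1) = 0.35107652; N(-d2) = 0.57831484
P = K * exp(-rT) * N(-d2) - S_0' * N(-d1) = 9.8100 * 0.98708414 * 0.57831484 - 10.21649308 * 0.35107652 = 2.0132


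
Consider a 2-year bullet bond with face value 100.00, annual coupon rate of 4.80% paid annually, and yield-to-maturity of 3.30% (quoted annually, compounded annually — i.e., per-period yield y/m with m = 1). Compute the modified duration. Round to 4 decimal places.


Answer: Modified duration = 1.8924

Derivation:
Coupon per period c = face * coupon_rate / m = 4.800000
Periods per year m = 1; per-period yield y/m = 0.033000
Number of cashflows N = 2
Cashflows (t years, CF_t, discount factor 1/(1+y/m)^(m*t), PV):
  t = 1.0000: CF_t = 4.800000, DF = 0.968054, PV = 4.646660
  t = 2.0000: CF_t = 104.800000, DF = 0.937129, PV = 98.211115
Price P = sum_t PV_t = 102.857775
First compute Macaulay numerator sum_t t * PV_t:
  t * PV_t at t = 1.0000: 4.646660
  t * PV_t at t = 2.0000: 196.422229
Macaulay duration D = 201.068889 / 102.857775 = 1.954824
Modified duration = D / (1 + y/m) = 1.954824 / (1 + 0.033000) = 1.892376


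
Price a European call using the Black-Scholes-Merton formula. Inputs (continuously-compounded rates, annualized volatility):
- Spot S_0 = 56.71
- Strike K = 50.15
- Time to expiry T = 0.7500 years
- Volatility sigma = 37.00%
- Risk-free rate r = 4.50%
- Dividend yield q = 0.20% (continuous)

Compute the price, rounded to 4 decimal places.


Answer: Price = 11.5204

Derivation:
d1 = (ln(S/K) + (r - q + 0.5*sigma^2) * T) / (sigma * sqrt(T)) = 0.64450874
d2 = d1 - sigma * sqrt(T) = 0.32407934
exp(-rT) = 0.96681318; exp(-qT) = 0.99850112
C = S_0 * exp(-qT) * N(d1) - K * exp(-rT) * N(d2)
N(d1) = 0.74037720; N(d2) = 0.62706102
C = 56.7100 * 0.99850112 * 0.74037720 - 50.1500 * 0.96681318 * 0.62706102 = 11.5204


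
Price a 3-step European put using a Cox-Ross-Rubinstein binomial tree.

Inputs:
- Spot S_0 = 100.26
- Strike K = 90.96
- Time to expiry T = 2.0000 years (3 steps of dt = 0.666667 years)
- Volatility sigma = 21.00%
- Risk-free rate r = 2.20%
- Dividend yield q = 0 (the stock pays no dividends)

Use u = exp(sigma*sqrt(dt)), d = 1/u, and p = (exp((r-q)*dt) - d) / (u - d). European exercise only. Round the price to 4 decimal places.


Answer: Price = V(0,0) = 6.0392

Derivation:
dt = T/N = 0.666667
u = exp(sigma*sqrt(dt)) = 1.187042; d = 1/u = 0.842430
p = (exp((r-q)*dt) - d) / (u - d) = 0.500112
Discount per step: exp(-r*dt) = 0.985440
Stock lattice S(k, i) with i counting down-moves:
  k=0: S(0,0) = 100.2600
  k=1: S(1,0) = 119.0128; S(1,1) = 84.4621
  k=2: S(2,0) = 141.2732; S(2,1) = 100.2600; S(2,2) = 71.1534
  k=3: S(3,0) = 167.6971; S(3,1) = 119.0128; S(3,2) = 84.4621; S(3,3) = 59.9418
Terminal payoffs V(N, i) = max(K - S_T, 0):
  V(3,0) = 0.000000; V(3,1) = 0.000000; V(3,2) = 6.497932; V(3,3) = 31.018208
Backward induction: V(k, i) = exp(-r*dt) * [p * V(k+1, i) + (1-p) * V(k+1, i+1)].
  V(2,0) = exp(-r*dt) * [p*0.000000 + (1-p)*0.000000] = 0.000000
  V(2,1) = exp(-r*dt) * [p*0.000000 + (1-p)*6.497932] = 3.200943
  V(2,2) = exp(-r*dt) * [p*6.497932 + (1-p)*31.018208] = 18.482246
  V(1,0) = exp(-r*dt) * [p*0.000000 + (1-p)*3.200943] = 1.576815
  V(1,1) = exp(-r*dt) * [p*3.200943 + (1-p)*18.482246] = 10.682054
  V(0,0) = exp(-r*dt) * [p*1.576815 + (1-p)*10.682054] = 6.039185


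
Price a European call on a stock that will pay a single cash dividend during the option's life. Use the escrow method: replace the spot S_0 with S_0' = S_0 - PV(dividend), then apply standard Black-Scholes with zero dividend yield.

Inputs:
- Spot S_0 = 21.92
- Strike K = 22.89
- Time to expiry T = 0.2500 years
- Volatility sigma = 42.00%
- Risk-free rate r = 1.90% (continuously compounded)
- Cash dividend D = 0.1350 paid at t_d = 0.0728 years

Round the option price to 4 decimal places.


Answer: Price = 1.4072

Derivation:
PV(D) = D * exp(-r * t_d) = 0.1350 * 0.99861776 = 0.13481340
S_0' = S_0 - PV(D) = 21.9200 - 0.13481340 = 21.78518660
d1 = (ln(S_0'/K) + (r + sigma^2/2)*T) / (sigma*sqrt(T)) = -0.10795195
d2 = d1 - sigma*sqrt(T) = -0.31795195
exp(-rT) = 0.99526126
N(d1) = 0.45701691; N(d2) = 0.37526069
C = S_0' * N(d1) - K * exp(-rT) * N(d2) = 21.78518660 * 0.45701691 - 22.8900 * 0.99526126 * 0.37526069 = 1.4072


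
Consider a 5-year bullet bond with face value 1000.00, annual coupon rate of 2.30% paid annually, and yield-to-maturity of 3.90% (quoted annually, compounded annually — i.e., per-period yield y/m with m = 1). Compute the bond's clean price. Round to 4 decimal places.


Answer: Price = 928.5703

Derivation:
Coupon per period c = face * coupon_rate / m = 23.000000
Periods per year m = 1; per-period yield y/m = 0.039000
Number of cashflows N = 5
Cashflows (t years, CF_t, discount factor 1/(1+y/m)^(m*t), PV):
  t = 1.0000: CF_t = 23.000000, DF = 0.962464, PV = 22.136670
  t = 2.0000: CF_t = 23.000000, DF = 0.926337, PV = 21.305746
  t = 3.0000: CF_t = 23.000000, DF = 0.891566, PV = 20.506011
  t = 4.0000: CF_t = 23.000000, DF = 0.858100, PV = 19.736296
  t = 5.0000: CF_t = 1023.000000, DF = 0.825890, PV = 844.885576
Price P = sum_t PV_t = 928.570299


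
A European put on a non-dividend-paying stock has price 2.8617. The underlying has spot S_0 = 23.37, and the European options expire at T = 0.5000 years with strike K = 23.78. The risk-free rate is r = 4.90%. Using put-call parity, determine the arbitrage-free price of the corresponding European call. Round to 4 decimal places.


Answer: Call price = 3.0272

Derivation:
Put-call parity: C - P = S_0 * exp(-qT) - K * exp(-rT).
S_0 * exp(-qT) = 23.3700 * 1.00000000 = 23.37000000
K * exp(-rT) = 23.7800 * 0.97579769 = 23.20446904
C = P + S*exp(-qT) - K*exp(-rT)
C = 2.8617 + 23.37000000 - 23.20446904 = 3.0272


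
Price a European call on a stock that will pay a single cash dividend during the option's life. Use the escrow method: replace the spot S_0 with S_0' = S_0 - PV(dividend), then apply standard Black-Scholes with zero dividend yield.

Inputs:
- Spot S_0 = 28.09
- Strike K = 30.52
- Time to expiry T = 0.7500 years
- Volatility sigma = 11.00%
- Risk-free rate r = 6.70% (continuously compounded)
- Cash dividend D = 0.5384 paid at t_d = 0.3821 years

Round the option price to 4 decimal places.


PV(D) = D * exp(-r * t_d) = 0.5384 * 0.97472422 = 0.52479152
S_0' = S_0 - PV(D) = 28.0900 - 0.52479152 = 27.56520848
d1 = (ln(S_0'/K) + (r + sigma^2/2)*T) / (sigma*sqrt(T)) = -0.49379500
d2 = d1 - sigma*sqrt(T) = -0.58905779
exp(-rT) = 0.95099165
N(d1) = 0.31072548; N(d2) = 0.27791125
C = S_0' * N(d1) - K * exp(-rT) * N(d2) = 27.56520848 * 0.31072548 - 30.5200 * 0.95099165 * 0.27791125 = 0.4990

Answer: Price = 0.4990


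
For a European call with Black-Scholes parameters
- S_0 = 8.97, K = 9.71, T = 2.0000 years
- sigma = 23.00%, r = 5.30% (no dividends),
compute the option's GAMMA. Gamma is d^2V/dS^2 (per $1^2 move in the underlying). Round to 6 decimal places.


Answer: Gamma = 0.132697

Derivation:
d1 = 0.2448108014; d2 = -0.0804583180
phi(d1) = 0.3871648540; exp(-qT) = 1.0000000000; exp(-rT) = 0.8994246481
Gamma = exp(-qT) * phi(d1) / (S * sigma * sqrt(T)) = 1.0000000000 * 0.3871648540 / (8.9700 * 0.2300 * 1.4142135624) = 0.132697


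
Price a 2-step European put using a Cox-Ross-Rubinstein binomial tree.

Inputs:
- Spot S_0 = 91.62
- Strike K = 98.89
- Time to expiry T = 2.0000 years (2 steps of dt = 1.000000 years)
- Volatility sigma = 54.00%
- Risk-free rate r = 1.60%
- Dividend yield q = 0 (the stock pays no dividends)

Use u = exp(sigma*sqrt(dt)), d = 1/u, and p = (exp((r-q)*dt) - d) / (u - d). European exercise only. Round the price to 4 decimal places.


Answer: Price = V(0,0) = 28.3620

Derivation:
dt = T/N = 1.000000
u = exp(sigma*sqrt(dt)) = 1.716007; d = 1/u = 0.582748
p = (exp((r-q)*dt) - d) / (u - d) = 0.382420
Discount per step: exp(-r*dt) = 0.984127
Stock lattice S(k, i) with i counting down-moves:
  k=0: S(0,0) = 91.6200
  k=1: S(1,0) = 157.2205; S(1,1) = 53.3914
  k=2: S(2,0) = 269.7915; S(2,1) = 91.6200; S(2,2) = 31.1137
Terminal payoffs V(N, i) = max(K - S_T, 0):
  V(2,0) = 0.000000; V(2,1) = 7.270000; V(2,2) = 67.776258
Backward induction: V(k, i) = exp(-r*dt) * [p * V(k+1, i) + (1-p) * V(k+1, i+1)].
  V(1,0) = exp(-r*dt) * [p*0.000000 + (1-p)*7.270000] = 4.418543
  V(1,1) = exp(-r*dt) * [p*7.270000 + (1-p)*67.776258] = 43.928956
  V(0,0) = exp(-r*dt) * [p*4.418543 + (1-p)*43.928956] = 28.361954


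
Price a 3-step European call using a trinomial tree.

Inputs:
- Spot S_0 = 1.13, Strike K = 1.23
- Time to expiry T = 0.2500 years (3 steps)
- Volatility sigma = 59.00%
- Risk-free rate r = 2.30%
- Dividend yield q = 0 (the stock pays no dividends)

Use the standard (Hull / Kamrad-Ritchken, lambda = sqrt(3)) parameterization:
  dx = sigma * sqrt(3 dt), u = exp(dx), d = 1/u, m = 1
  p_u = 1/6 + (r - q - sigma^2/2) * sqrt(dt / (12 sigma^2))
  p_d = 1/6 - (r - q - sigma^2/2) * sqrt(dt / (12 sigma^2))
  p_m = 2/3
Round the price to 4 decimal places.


dt = T/N = 0.083333; dx = sigma*sqrt(3*dt) = 0.295000
u = exp(dx) = 1.343126; d = 1/u = 0.744532
p_u = 0.145332, p_m = 0.666667, p_d = 0.188001
Discount per step: exp(-r*dt) = 0.998085
Stock lattice S(k, j) with j the centered position index:
  k=0: S(0,+0) = 1.1300
  k=1: S(1,-1) = 0.8413; S(1,+0) = 1.1300; S(1,+1) = 1.5177
  k=2: S(2,-2) = 0.6264; S(2,-1) = 0.8413; S(2,+0) = 1.1300; S(2,+1) = 1.5177; S(2,+2) = 2.0385
  k=3: S(3,-3) = 0.4664; S(3,-2) = 0.6264; S(3,-1) = 0.8413; S(3,+0) = 1.1300; S(3,+1) = 1.5177; S(3,+2) = 2.0385; S(3,+3) = 2.7380
Terminal payoffs V(N, j) = max(S_T - K, 0):
  V(3,-3) = 0.000000; V(3,-2) = 0.000000; V(3,-1) = 0.000000; V(3,+0) = 0.000000; V(3,+1) = 0.287733; V(3,+2) = 0.808507; V(3,+3) = 1.507972
Backward induction: V(k, j) = exp(-r*dt) * [p_u * V(k+1, j+1) + p_m * V(k+1, j) + p_d * V(k+1, j-1)]
  V(2,-2) = exp(-r*dt) * [p_u*0.000000 + p_m*0.000000 + p_d*0.000000] = 0.000000
  V(2,-1) = exp(-r*dt) * [p_u*0.000000 + p_m*0.000000 + p_d*0.000000] = 0.000000
  V(2,+0) = exp(-r*dt) * [p_u*0.287733 + p_m*0.000000 + p_d*0.000000] = 0.041737
  V(2,+1) = exp(-r*dt) * [p_u*0.808507 + p_m*0.287733 + p_d*0.000000] = 0.308731
  V(2,+2) = exp(-r*dt) * [p_u*1.507972 + p_m*0.808507 + p_d*0.287733] = 0.810700
  V(1,-1) = exp(-r*dt) * [p_u*0.041737 + p_m*0.000000 + p_d*0.000000] = 0.006054
  V(1,+0) = exp(-r*dt) * [p_u*0.308731 + p_m*0.041737 + p_d*0.000000] = 0.072554
  V(1,+1) = exp(-r*dt) * [p_u*0.810700 + p_m*0.308731 + p_d*0.041737] = 0.330853
  V(0,+0) = exp(-r*dt) * [p_u*0.330853 + p_m*0.072554 + p_d*0.006054] = 0.097404

Answer: Price = V(0,0) = 0.0974


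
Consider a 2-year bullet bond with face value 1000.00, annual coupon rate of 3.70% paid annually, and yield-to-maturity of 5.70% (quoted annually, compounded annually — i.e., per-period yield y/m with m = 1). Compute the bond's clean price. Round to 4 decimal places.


Coupon per period c = face * coupon_rate / m = 37.000000
Periods per year m = 1; per-period yield y/m = 0.057000
Number of cashflows N = 2
Cashflows (t years, CF_t, discount factor 1/(1+y/m)^(m*t), PV):
  t = 1.0000: CF_t = 37.000000, DF = 0.946074, PV = 35.004730
  t = 2.0000: CF_t = 1037.000000, DF = 0.895056, PV = 928.172681
Price P = sum_t PV_t = 963.177412

Answer: Price = 963.1774


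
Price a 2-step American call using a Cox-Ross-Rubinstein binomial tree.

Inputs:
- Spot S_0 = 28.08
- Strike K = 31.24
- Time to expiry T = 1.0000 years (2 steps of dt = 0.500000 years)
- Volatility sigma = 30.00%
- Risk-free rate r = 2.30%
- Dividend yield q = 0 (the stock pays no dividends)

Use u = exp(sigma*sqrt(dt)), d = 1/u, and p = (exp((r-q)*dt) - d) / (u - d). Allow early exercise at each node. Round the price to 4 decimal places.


Answer: Price = V(0,0) = 2.5668

Derivation:
dt = T/N = 0.500000
u = exp(sigma*sqrt(dt)) = 1.236311; d = 1/u = 0.808858
p = (exp((r-q)*dt) - d) / (u - d) = 0.474224
Discount per step: exp(-r*dt) = 0.988566
Stock lattice S(k, i) with i counting down-moves:
  k=0: S(0,0) = 28.0800
  k=1: S(1,0) = 34.7156; S(1,1) = 22.7127
  k=2: S(2,0) = 42.9193; S(2,1) = 28.0800; S(2,2) = 18.3714
Terminal payoffs V(N, i) = max(S_T - K, 0):
  V(2,0) = 11.679302; V(2,1) = 0.000000; V(2,2) = 0.000000
Backward induction: V(k, i) = exp(-r*dt) * [p * V(k+1, i) + (1-p) * V(k+1, i+1)]; then take max(V_cont, immediate exercise) for American.
  V(1,0) = exp(-r*dt) * [p*11.679302 + (1-p)*0.000000] = 5.475274; exercise = 3.475616; V(1,0) = max -> 5.475274
  V(1,1) = exp(-r*dt) * [p*0.000000 + (1-p)*0.000000] = 0.000000; exercise = 0.000000; V(1,1) = max -> 0.000000
  V(0,0) = exp(-r*dt) * [p*5.475274 + (1-p)*0.000000] = 2.566816; exercise = 0.000000; V(0,0) = max -> 2.566816


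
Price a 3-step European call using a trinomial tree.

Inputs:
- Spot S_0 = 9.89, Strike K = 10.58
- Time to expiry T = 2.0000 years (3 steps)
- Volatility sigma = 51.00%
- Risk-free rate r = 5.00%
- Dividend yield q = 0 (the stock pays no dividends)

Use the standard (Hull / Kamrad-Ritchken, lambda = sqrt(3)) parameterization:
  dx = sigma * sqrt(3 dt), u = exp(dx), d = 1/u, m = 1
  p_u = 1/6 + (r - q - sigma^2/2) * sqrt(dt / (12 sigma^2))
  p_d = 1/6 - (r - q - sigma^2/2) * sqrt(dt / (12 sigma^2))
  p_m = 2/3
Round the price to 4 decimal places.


Answer: Price = V(0,0) = 2.7186

Derivation:
dt = T/N = 0.666667; dx = sigma*sqrt(3*dt) = 0.721249
u = exp(dx) = 2.057001; d = 1/u = 0.486145
p_u = 0.129671, p_m = 0.666667, p_d = 0.203663
Discount per step: exp(-r*dt) = 0.967216
Stock lattice S(k, j) with j the centered position index:
  k=0: S(0,+0) = 9.8900
  k=1: S(1,-1) = 4.8080; S(1,+0) = 9.8900; S(1,+1) = 20.3437
  k=2: S(2,-2) = 2.3374; S(2,-1) = 4.8080; S(2,+0) = 9.8900; S(2,+1) = 20.3437; S(2,+2) = 41.8471
  k=3: S(3,-3) = 1.1363; S(3,-2) = 2.3374; S(3,-1) = 4.8080; S(3,+0) = 9.8900; S(3,+1) = 20.3437; S(3,+2) = 41.8471; S(3,+3) = 86.0795
Terminal payoffs V(N, j) = max(S_T - K, 0):
  V(3,-3) = 0.000000; V(3,-2) = 0.000000; V(3,-1) = 0.000000; V(3,+0) = 0.000000; V(3,+1) = 9.763736; V(3,+2) = 31.267078; V(3,+3) = 75.499466
Backward induction: V(k, j) = exp(-r*dt) * [p_u * V(k+1, j+1) + p_m * V(k+1, j) + p_d * V(k+1, j-1)]
  V(2,-2) = exp(-r*dt) * [p_u*0.000000 + p_m*0.000000 + p_d*0.000000] = 0.000000
  V(2,-1) = exp(-r*dt) * [p_u*0.000000 + p_m*0.000000 + p_d*0.000000] = 0.000000
  V(2,+0) = exp(-r*dt) * [p_u*9.763736 + p_m*0.000000 + p_d*0.000000] = 1.224563
  V(2,+1) = exp(-r*dt) * [p_u*31.267078 + p_m*9.763736 + p_d*0.000000] = 10.217265
  V(2,+2) = exp(-r*dt) * [p_u*75.499466 + p_m*31.267078 + p_d*9.763736] = 31.553774
  V(1,-1) = exp(-r*dt) * [p_u*1.224563 + p_m*0.000000 + p_d*0.000000] = 0.153584
  V(1,+0) = exp(-r*dt) * [p_u*10.217265 + p_m*1.224563 + p_d*0.000000] = 2.071056
  V(1,+1) = exp(-r*dt) * [p_u*31.553774 + p_m*10.217265 + p_d*1.224563] = 10.786884
  V(0,+0) = exp(-r*dt) * [p_u*10.786884 + p_m*2.071056 + p_d*0.153584] = 2.718579


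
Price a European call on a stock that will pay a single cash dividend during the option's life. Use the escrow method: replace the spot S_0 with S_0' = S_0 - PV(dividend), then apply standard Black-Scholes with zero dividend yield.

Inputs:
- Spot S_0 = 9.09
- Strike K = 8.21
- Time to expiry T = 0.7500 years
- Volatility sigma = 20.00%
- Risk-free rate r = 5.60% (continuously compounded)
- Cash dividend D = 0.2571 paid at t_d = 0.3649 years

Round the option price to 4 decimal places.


PV(D) = D * exp(-r * t_d) = 0.2571 * 0.97977297 = 0.25189963
S_0' = S_0 - PV(D) = 9.0900 - 0.25189963 = 8.83810037
d1 = (ln(S_0'/K) + (r + sigma^2/2)*T) / (sigma*sqrt(T)) = 0.75470673
d2 = d1 - sigma*sqrt(T) = 0.58150165
exp(-rT) = 0.95886978
N(d1) = 0.77478752; N(d2) = 0.71954880
C = S_0' * N(d1) - K * exp(-rT) * N(d2) = 8.83810037 * 0.77478752 - 8.2100 * 0.95886978 * 0.71954880 = 1.1831

Answer: Price = 1.1831


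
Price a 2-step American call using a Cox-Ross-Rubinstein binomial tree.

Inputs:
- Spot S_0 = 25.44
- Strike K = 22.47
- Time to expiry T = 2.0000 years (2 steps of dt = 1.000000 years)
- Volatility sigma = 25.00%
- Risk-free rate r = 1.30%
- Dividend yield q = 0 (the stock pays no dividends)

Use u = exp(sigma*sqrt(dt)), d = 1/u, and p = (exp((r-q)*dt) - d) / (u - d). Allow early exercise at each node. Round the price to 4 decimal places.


Answer: Price = V(0,0) = 5.5193

Derivation:
dt = T/N = 1.000000
u = exp(sigma*sqrt(dt)) = 1.284025; d = 1/u = 0.778801
p = (exp((r-q)*dt) - d) / (u - d) = 0.463723
Discount per step: exp(-r*dt) = 0.987084
Stock lattice S(k, i) with i counting down-moves:
  k=0: S(0,0) = 25.4400
  k=1: S(1,0) = 32.6656; S(1,1) = 19.8127
  k=2: S(2,0) = 41.9435; S(2,1) = 25.4400; S(2,2) = 15.4301
Terminal payoffs V(N, i) = max(S_T - K, 0):
  V(2,0) = 19.473469; V(2,1) = 2.970000; V(2,2) = 0.000000
Backward induction: V(k, i) = exp(-r*dt) * [p * V(k+1, i) + (1-p) * V(k+1, i+1)]; then take max(V_cont, immediate exercise) for American.
  V(1,0) = exp(-r*dt) * [p*19.473469 + (1-p)*2.970000] = 10.485826; exercise = 10.195607; V(1,0) = max -> 10.485826
  V(1,1) = exp(-r*dt) * [p*2.970000 + (1-p)*0.000000] = 1.359468; exercise = 0.000000; V(1,1) = max -> 1.359468
  V(0,0) = exp(-r*dt) * [p*10.485826 + (1-p)*1.359468] = 5.519346; exercise = 2.970000; V(0,0) = max -> 5.519346


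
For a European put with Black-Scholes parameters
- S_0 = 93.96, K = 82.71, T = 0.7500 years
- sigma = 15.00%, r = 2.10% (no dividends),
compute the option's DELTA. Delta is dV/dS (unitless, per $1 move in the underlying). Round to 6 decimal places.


d1 = 1.1679114371; d2 = 1.0380076265
phi(d1) = 0.2017053932; exp(-qT) = 1.0000000000; exp(-rT) = 0.9843733826
N(-d1) = 0.1214212451
Delta = -exp(-qT) * N(-d1) = -1.0000000000 * 0.1214212451 = -0.121421

Answer: Delta = -0.121421


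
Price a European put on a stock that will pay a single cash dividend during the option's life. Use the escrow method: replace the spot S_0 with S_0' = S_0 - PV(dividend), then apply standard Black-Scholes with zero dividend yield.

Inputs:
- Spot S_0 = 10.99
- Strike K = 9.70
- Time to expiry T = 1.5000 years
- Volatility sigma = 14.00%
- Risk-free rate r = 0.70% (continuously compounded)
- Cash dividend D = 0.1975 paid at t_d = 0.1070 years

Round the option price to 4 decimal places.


PV(D) = D * exp(-r * t_d) = 0.1975 * 0.99925128 = 0.19735213
S_0' = S_0 - PV(D) = 10.9900 - 0.19735213 = 10.79264787
d1 = (ln(S_0'/K) + (r + sigma^2/2)*T) / (sigma*sqrt(T)) = 0.76948542
d2 = d1 - sigma*sqrt(T) = 0.59802113
exp(-rT) = 0.98955493
N(-d1) = 0.22080260; N(-d2) = 0.27491292
P = K * exp(-rT) * N(-d2) - S_0' * N(-d1) = 9.7000 * 0.98955493 * 0.27491292 - 10.79264787 * 0.22080260 = 0.2558

Answer: Price = 0.2558


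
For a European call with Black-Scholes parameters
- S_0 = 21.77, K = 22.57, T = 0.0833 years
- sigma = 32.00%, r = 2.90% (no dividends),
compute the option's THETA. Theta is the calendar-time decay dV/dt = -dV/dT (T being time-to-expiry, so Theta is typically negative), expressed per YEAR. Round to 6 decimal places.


Answer: Theta = -4.799080

Derivation:
d1 = -0.3184152296; d2 = -0.4107727956
phi(d1) = 0.3792223151; exp(-qT) = 1.0000000000; exp(-rT) = 0.9975872155
Theta = -S*exp(-qT)*phi(d1)*sigma/(2*sqrt(T)) - r*K*exp(-rT)*N(d2) + q*S*exp(-qT)*N(d1)
N(d1) = 0.3750849937; N(d2) = 0.3406195715; sqrt(T) = 0.2886173938
Term 1 = -21.7700 * 1.0000000000 * 0.3792223151 * 0.3200 / (2 * 0.2886173938) = -4.5766720798
Term 2 = -0.0290 * 22.5700 * 0.9975872155 * 0.3406195715 = -0.2224078081
Term 3 = 0 (no dividend yield, q = 0)
Theta = -4.5766720798 + (-0.2224078081) + (0.0000000000) = -4.799080


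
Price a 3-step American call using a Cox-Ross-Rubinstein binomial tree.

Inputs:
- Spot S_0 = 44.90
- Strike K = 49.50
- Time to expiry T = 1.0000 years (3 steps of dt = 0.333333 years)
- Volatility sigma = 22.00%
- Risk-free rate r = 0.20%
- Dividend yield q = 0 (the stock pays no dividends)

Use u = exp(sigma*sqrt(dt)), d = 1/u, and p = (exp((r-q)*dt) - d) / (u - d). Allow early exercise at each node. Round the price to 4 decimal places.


dt = T/N = 0.333333
u = exp(sigma*sqrt(dt)) = 1.135436; d = 1/u = 0.880719
p = (exp((r-q)*dt) - d) / (u - d) = 0.470907
Discount per step: exp(-r*dt) = 0.999334
Stock lattice S(k, i) with i counting down-moves:
  k=0: S(0,0) = 44.9000
  k=1: S(1,0) = 50.9811; S(1,1) = 39.5443
  k=2: S(2,0) = 57.8858; S(2,1) = 44.9000; S(2,2) = 34.8274
  k=3: S(3,0) = 65.7256; S(3,1) = 50.9811; S(3,2) = 39.5443; S(3,3) = 30.6731
Terminal payoffs V(N, i) = max(S_T - K, 0):
  V(3,0) = 16.225631; V(3,1) = 1.481094; V(3,2) = 0.000000; V(3,3) = 0.000000
Backward induction: V(k, i) = exp(-r*dt) * [p * V(k+1, i) + (1-p) * V(k+1, i+1)]; then take max(V_cont, immediate exercise) for American.
  V(2,0) = exp(-r*dt) * [p*16.225631 + (1-p)*1.481094] = 8.418778; exercise = 8.385789; V(2,0) = max -> 8.418778
  V(2,1) = exp(-r*dt) * [p*1.481094 + (1-p)*0.000000] = 0.696992; exercise = 0.000000; V(2,1) = max -> 0.696992
  V(2,2) = exp(-r*dt) * [p*0.000000 + (1-p)*0.000000] = 0.000000; exercise = 0.000000; V(2,2) = max -> 0.000000
  V(1,0) = exp(-r*dt) * [p*8.418778 + (1-p)*0.696992] = 4.330343; exercise = 1.481094; V(1,0) = max -> 4.330343
  V(1,1) = exp(-r*dt) * [p*0.696992 + (1-p)*0.000000] = 0.327999; exercise = 0.000000; V(1,1) = max -> 0.327999
  V(0,0) = exp(-r*dt) * [p*4.330343 + (1-p)*0.327999] = 2.211254; exercise = 0.000000; V(0,0) = max -> 2.211254

Answer: Price = V(0,0) = 2.2113


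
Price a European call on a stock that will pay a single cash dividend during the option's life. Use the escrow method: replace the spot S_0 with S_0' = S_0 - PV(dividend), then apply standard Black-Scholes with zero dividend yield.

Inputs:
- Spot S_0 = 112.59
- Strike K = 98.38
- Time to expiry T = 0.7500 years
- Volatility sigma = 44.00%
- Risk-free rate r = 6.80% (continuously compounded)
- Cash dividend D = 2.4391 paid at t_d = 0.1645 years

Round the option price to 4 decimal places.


Answer: Price = 25.1192

Derivation:
PV(D) = D * exp(-r * t_d) = 2.4391 * 0.98887633 = 2.41196826
S_0' = S_0 - PV(D) = 112.5900 - 2.41196826 = 110.17803174
d1 = (ln(S_0'/K) + (r + sigma^2/2)*T) / (sigma*sqrt(T)) = 0.62159629
d2 = d1 - sigma*sqrt(T) = 0.24054511
exp(-rT) = 0.95027867
N(d1) = 0.73289632; N(d2) = 0.59504615
C = S_0' * N(d1) - K * exp(-rT) * N(d2) = 110.17803174 * 0.73289632 - 98.3800 * 0.95027867 * 0.59504615 = 25.1192


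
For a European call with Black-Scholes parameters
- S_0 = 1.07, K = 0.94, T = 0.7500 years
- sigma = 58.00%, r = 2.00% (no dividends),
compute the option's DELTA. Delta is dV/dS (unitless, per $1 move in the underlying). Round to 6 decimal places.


Answer: Delta = 0.705020

Derivation:
d1 = 0.5388948634; d2 = 0.0366001292
phi(d1) = 0.3450236305; exp(-qT) = 1.0000000000; exp(-rT) = 0.9851119396
N(d1) = 0.7050202992
Delta = exp(-qT) * N(d1) = 1.0000000000 * 0.7050202992 = 0.705020


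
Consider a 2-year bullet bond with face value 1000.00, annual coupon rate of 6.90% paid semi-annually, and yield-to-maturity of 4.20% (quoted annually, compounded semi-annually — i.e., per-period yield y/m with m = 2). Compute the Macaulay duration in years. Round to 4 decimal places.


Coupon per period c = face * coupon_rate / m = 34.500000
Periods per year m = 2; per-period yield y/m = 0.021000
Number of cashflows N = 4
Cashflows (t years, CF_t, discount factor 1/(1+y/m)^(m*t), PV):
  t = 0.5000: CF_t = 34.500000, DF = 0.979432, PV = 33.790402
  t = 1.0000: CF_t = 34.500000, DF = 0.959287, PV = 33.095398
  t = 1.5000: CF_t = 34.500000, DF = 0.939556, PV = 32.414690
  t = 2.0000: CF_t = 1034.500000, DF = 0.920231, PV = 951.979347
Price P = sum_t PV_t = 1051.279837
Macaulay numerator sum_t t * PV_t:
  t * PV_t at t = 0.5000: 16.895201
  t * PV_t at t = 1.0000: 33.095398
  t * PV_t at t = 1.5000: 48.622035
  t * PV_t at t = 2.0000: 1903.958694
Macaulay duration D = (sum_t t * PV_t) / P = 2002.571328 / 1051.279837 = 1.904889

Answer: Macaulay duration = 1.9049 years


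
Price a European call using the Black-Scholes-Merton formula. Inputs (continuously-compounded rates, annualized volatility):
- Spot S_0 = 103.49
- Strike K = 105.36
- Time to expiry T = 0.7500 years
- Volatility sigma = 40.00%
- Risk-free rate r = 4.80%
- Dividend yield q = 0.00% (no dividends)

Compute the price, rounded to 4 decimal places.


d1 = (ln(S/K) + (r - q + 0.5*sigma^2) * T) / (sigma * sqrt(T)) = 0.22543199
d2 = d1 - sigma * sqrt(T) = -0.12097817
exp(-rT) = 0.96464029; exp(-qT) = 1.00000000
C = S_0 * exp(-qT) * N(d1) - K * exp(-rT) * N(d2)
N(d1) = 0.58917839; N(d2) = 0.45185416
C = 103.4900 * 1.00000000 * 0.58917839 - 105.3600 * 0.96464029 * 0.45185416 = 15.0501

Answer: Price = 15.0501


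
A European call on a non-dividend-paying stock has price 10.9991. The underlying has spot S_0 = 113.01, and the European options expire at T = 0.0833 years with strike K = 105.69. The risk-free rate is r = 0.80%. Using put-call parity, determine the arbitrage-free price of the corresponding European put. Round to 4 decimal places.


Answer: Put price = 3.6087

Derivation:
Put-call parity: C - P = S_0 * exp(-qT) - K * exp(-rT).
S_0 * exp(-qT) = 113.0100 * 1.00000000 = 113.01000000
K * exp(-rT) = 105.6900 * 0.99933382 = 105.61959165
P = C - S*exp(-qT) + K*exp(-rT)
P = 10.9991 - 113.01000000 + 105.61959165 = 3.6087


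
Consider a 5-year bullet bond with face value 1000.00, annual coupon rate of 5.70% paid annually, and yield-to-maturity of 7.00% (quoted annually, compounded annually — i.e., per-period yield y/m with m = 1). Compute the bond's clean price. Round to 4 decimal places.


Coupon per period c = face * coupon_rate / m = 57.000000
Periods per year m = 1; per-period yield y/m = 0.070000
Number of cashflows N = 5
Cashflows (t years, CF_t, discount factor 1/(1+y/m)^(m*t), PV):
  t = 1.0000: CF_t = 57.000000, DF = 0.934579, PV = 53.271028
  t = 2.0000: CF_t = 57.000000, DF = 0.873439, PV = 49.786008
  t = 3.0000: CF_t = 57.000000, DF = 0.816298, PV = 46.528979
  t = 4.0000: CF_t = 57.000000, DF = 0.762895, PV = 43.485027
  t = 5.0000: CF_t = 1057.000000, DF = 0.712986, PV = 753.626392
Price P = sum_t PV_t = 946.697433

Answer: Price = 946.6974


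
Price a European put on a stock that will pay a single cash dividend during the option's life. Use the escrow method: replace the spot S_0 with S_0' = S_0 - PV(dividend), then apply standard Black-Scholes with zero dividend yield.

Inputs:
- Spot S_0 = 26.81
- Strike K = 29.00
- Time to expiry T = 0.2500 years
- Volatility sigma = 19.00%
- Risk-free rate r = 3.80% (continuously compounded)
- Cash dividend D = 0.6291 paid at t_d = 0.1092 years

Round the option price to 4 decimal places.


Answer: Price = 2.7696

Derivation:
PV(D) = D * exp(-r * t_d) = 0.6291 * 0.99585900 = 0.62649490
S_0' = S_0 - PV(D) = 26.8100 - 0.62649490 = 26.18350510
d1 = (ln(S_0'/K) + (r + sigma^2/2)*T) / (sigma*sqrt(T)) = -0.92793362
d2 = d1 - sigma*sqrt(T) = -1.02293362
exp(-rT) = 0.99054498
N(-d1) = 0.82327900; N(-d2) = 0.84683038
P = K * exp(-rT) * N(-d2) - S_0' * N(-d1) = 29.0000 * 0.99054498 * 0.84683038 - 26.18350510 * 0.82327900 = 2.7696


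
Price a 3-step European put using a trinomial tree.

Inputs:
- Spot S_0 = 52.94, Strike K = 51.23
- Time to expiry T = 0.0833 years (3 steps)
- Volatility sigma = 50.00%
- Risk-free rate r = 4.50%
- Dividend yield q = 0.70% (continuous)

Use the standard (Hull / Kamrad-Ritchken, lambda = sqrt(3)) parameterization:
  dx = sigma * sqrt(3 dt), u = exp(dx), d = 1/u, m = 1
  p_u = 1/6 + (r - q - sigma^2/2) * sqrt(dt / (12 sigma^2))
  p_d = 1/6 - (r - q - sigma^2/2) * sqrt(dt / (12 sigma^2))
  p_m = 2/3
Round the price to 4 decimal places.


dt = T/N = 0.027767; dx = sigma*sqrt(3*dt) = 0.144309
u = exp(dx) = 1.155241; d = 1/u = 0.865620
p_u = 0.158297, p_m = 0.666667, p_d = 0.175037
Discount per step: exp(-r*dt) = 0.998751
Stock lattice S(k, j) with j the centered position index:
  k=0: S(0,+0) = 52.9400
  k=1: S(1,-1) = 45.8259; S(1,+0) = 52.9400; S(1,+1) = 61.1584
  k=2: S(2,-2) = 39.6679; S(2,-1) = 45.8259; S(2,+0) = 52.9400; S(2,+1) = 61.1584; S(2,+2) = 70.6527
  k=3: S(3,-3) = 34.3373; S(3,-2) = 39.6679; S(3,-1) = 45.8259; S(3,+0) = 52.9400; S(3,+1) = 61.1584; S(3,+2) = 70.6527; S(3,+3) = 81.6209
Terminal payoffs V(N, j) = max(K - S_T, 0):
  V(3,-3) = 16.892670; V(3,-2) = 11.562120; V(3,-1) = 5.404051; V(3,+0) = 0.000000; V(3,+1) = 0.000000; V(3,+2) = 0.000000; V(3,+3) = 0.000000
Backward induction: V(k, j) = exp(-r*dt) * [p_u * V(k+1, j+1) + p_m * V(k+1, j) + p_d * V(k+1, j-1)]
  V(2,-2) = exp(-r*dt) * [p_u*5.404051 + p_m*11.562120 + p_d*16.892670] = 11.505973
  V(2,-1) = exp(-r*dt) * [p_u*0.000000 + p_m*5.404051 + p_d*11.562120] = 5.619469
  V(2,+0) = exp(-r*dt) * [p_u*0.000000 + p_m*0.000000 + p_d*5.404051] = 0.944725
  V(2,+1) = exp(-r*dt) * [p_u*0.000000 + p_m*0.000000 + p_d*0.000000] = 0.000000
  V(2,+2) = exp(-r*dt) * [p_u*0.000000 + p_m*0.000000 + p_d*0.000000] = 0.000000
  V(1,-1) = exp(-r*dt) * [p_u*0.944725 + p_m*5.619469 + p_d*11.505973] = 5.902446
  V(1,+0) = exp(-r*dt) * [p_u*0.000000 + p_m*0.944725 + p_d*5.619469] = 1.611415
  V(1,+1) = exp(-r*dt) * [p_u*0.000000 + p_m*0.000000 + p_d*0.944725] = 0.165155
  V(0,+0) = exp(-r*dt) * [p_u*0.165155 + p_m*1.611415 + p_d*5.902446] = 2.130900

Answer: Price = V(0,0) = 2.1309
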